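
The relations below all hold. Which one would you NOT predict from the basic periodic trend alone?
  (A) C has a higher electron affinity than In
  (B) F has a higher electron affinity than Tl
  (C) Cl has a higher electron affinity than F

The general trend: electron affinity increases across a period and decreases down a group.
(A) C (period 2, group 14) vs In (period 5, group 13): the stated order agrees with the simple trend.
(B) F (period 2, group 17) vs Tl (period 6, group 13): the stated order agrees with the simple trend.
(C) Cl (period 3, group 17) vs F (period 2, group 17): the stated order contradicts the simple trend.
The exception is (C): F's small 2p subshell makes the incoming electron feel strong e⁻–e⁻ repulsion, so Cl actually releases more energy on gaining an electron.

(C)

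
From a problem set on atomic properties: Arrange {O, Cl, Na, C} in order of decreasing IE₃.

Na, O, C, Cl

IE_3 is the cost of taking one more electron from the +2 cation: O²⁺ still has 4 valence electrons; Cl²⁺ still has 5 valence electrons; Na²⁺ is already 1 electron into the core; C²⁺ still has 2 valence electrons.
Breaking into a closed-shell core is much more expensive than removing a leftover valence electron — Na has the largest IE_3 here.
Valence configurations: O²⁺ [He]2s²2p², Cl²⁺ [Ne]3s²3p³, C²⁺ [He]2s².
Approximate IE_3 values (kJ/mol): O 5300, Cl 3822, Na 6910, C 4620.
So the third ionization energies run Cl < C < O < Na.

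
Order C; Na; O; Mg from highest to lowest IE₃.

The third ionization energy removes an electron from the +2 ion. For each element: C²⁺ still has 2 valence electrons; Na²⁺ is already 1 electron into the core; O²⁺ still has 4 valence electrons; Mg²⁺ is the bare [Ne] core.
Breaking into a closed-shell core is much more expensive than removing a leftover valence electron — Na and Mg have the largest IE_3 here.
Valence configurations: C²⁺ [He]2s², O²⁺ [He]2s²2p².
Tabulated IE_3 (kJ/mol): C 4620, Na 6910, O 5300, Mg 7733.
Hence IE_3: C < O < Na < Mg.

Mg > Na > O > C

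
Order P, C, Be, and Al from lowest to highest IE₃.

Consider each +2 ion: P²⁺ still has 3 valence electrons; C²⁺ still has 2 valence electrons; Be²⁺ is the bare [He] core; Al²⁺ still has 1 valence electron.
Pulling an electron out of a noble-gas core costs far more than removing a remaining valence electron, so Be sits at the high end of IE_3.
Valence configurations: P²⁺ [Ne]3s²3p¹, C²⁺ [He]2s², Al²⁺ [Ne]3s¹.
Approximate IE_3 values (kJ/mol): P 2914, C 4620, Be 14849, Al 2745.
Hence IE_3: Al < P < C < Be.

Al, P, C, Be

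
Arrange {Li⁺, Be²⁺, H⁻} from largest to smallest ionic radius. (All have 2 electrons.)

All of these have 2 electrons, so size is governed by nuclear charge alone: the more protons, the stronger the pull on the same electron cloud, and the smaller the ion.
Nuclear charges: Be²⁺ (Z=4), Li⁺ (Z=3), H⁻ (Z=1).
Largest to smallest: H⁻ > Li⁺ > Be²⁺.

H⁻ > Li⁺ > Be²⁺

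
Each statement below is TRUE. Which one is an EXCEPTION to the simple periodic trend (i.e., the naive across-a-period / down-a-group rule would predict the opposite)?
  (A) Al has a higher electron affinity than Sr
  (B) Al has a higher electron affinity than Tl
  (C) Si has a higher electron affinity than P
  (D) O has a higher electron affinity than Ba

The general trend: electron affinity increases across a period and decreases down a group.
(A) Al (period 3, group 13) vs Sr (period 5, group 2): the stated order agrees with the simple trend.
(B) Al (period 3, group 13) vs Tl (period 6, group 13): the stated order agrees with the simple trend.
(C) Si (period 3, group 14) vs P (period 3, group 15): the stated order contradicts the simple trend.
(D) O (period 2, group 16) vs Ba (period 6, group 2): the stated order agrees with the simple trend.
The exception is (C): adding an electron to P's half-filled 3p³ is unfavourable, so Si (3p²) has the more exothermic EA.

(C)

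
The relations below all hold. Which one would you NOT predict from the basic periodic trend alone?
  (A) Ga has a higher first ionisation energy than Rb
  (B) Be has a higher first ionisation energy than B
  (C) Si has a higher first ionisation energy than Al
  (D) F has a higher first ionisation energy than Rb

The general trend: first ionisation energy increases across a period and decreases down a group.
(A) Ga (period 4, group 13) vs Rb (period 5, group 1): the stated order agrees with the simple trend.
(B) Be (period 2, group 2) vs B (period 2, group 13): the stated order contradicts the simple trend.
(C) Si (period 3, group 14) vs Al (period 3, group 13): the stated order agrees with the simple trend.
(D) F (period 2, group 17) vs Rb (period 5, group 1): the stated order agrees with the simple trend.
The exception is (B): removing B's lone 2p electron is easier than breaking Be's filled 2s².

(B)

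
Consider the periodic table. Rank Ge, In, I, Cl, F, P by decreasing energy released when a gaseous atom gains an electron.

F is in period 2, group 17; P is in period 3, group 15; Cl is in period 3, group 17; Ge is in period 4, group 14; In is in period 5, group 13; I is in period 5, group 17.
Atoms with high Z_eff and room in the valence shell (especially the halogens) have the most exothermic electron affinities.
Neither a single period nor a single group — weigh both effects.
P > In: relative to In, both the across-period and down-group shifts push P's electron affinity up.
Ge > P: this pair runs against the simple trend — see the exception note.
I > Ge: period and group pull opposite ways; the across-period shift dominates (295 vs 119 kJ/mol).
F > I: they share group 17; the group trend gives F the larger value.
Cl > F: this pair runs against the simple trend — see the exception note.
Note the exception: Ge has a higher electron affinity than P, contrary to the simple trend — adding an electron to P's half-filled np³ subshell costs electron-pairing energy.
Note the exception: Cl has a higher electron affinity than F, contrary to the simple trend — F's small 2p subshell makes the incoming electron feel strong e⁻–e⁻ repulsion, so Cl actually releases more energy on gaining an electron.
Approximate values (kJ/mol): F 328, P 72, Cl 349, Ge 119, In 29, I 295.
So from highest to lowest: Cl > F > I > Ge > P > In.

Cl, F, I, Ge, P, In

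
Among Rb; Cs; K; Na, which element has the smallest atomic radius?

Na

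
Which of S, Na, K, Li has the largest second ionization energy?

Li

IE_2 is the cost of taking one more electron from the +1 cation: S⁺ still has 5 valence electrons; Na⁺ is the bare [Ne] core; K⁺ is the bare [Ar] core; Li⁺ is the bare [He] core.
Breaking into a closed-shell core is much more expensive than removing a leftover valence electron — K, Na and Li have the largest IE_2 here.
Tabulated IE_2 (kJ/mol): S 2252, Na 4562, K 3052, Li 7298.
So the second ionization energies run S < K < Na < Li.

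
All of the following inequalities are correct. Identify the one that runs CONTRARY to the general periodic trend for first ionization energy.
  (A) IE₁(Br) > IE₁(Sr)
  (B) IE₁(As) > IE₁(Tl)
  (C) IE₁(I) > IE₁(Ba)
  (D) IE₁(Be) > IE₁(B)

(D)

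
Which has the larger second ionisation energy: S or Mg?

After 1 electron has been removed, what remains? S⁺ still has 5 valence electrons; Mg⁺ still has 1 valence electron.
All are still removing valence electrons, so compare the +1 ions as you would atoms: IE_2 generally rises across a period (higher Z_eff) and falls down a group (larger shell), subject to the usual subshell exceptions.
Valence configurations: S⁺ [Ne]3s²3p³, Mg⁺ [Ne]3s¹.
The numbers (kJ/mol): S 2252, Mg 1451.
So the second ionization energies run Mg < S.

S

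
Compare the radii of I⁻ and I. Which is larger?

Forming I⁻ adds 1 electron to I. More electron–electron repulsion in the same shell, with unchanged nuclear charge, lets the cloud expand.
An anion is larger than its parent atom: I⁻ > I.

I⁻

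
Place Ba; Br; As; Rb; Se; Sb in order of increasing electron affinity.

As is in period 4, group 15; Se is in period 4, group 16; Br is in period 4, group 17; Rb is in period 5, group 1; Sb is in period 5, group 15; Ba is in period 6, group 2.
Adding an electron releases more energy for atoms nearer the top right (short of the noble gases).
Here both period and group differ, so the two effects have to be weighed against each other.
Rb > Ba: the two effects oppose for this pair; the down-group effect wins (47 vs 14 kJ/mol).
As > Rb: both effects reinforce here, so As is clearly the higher of the two.
Sb > As: this pair runs against the simple trend — see the exception note.
Se > Sb: both effects reinforce here, so Se is clearly the higher of the two.
Br > Se: Br lies to the right of Se in period 4, so the across-period effect alone puts Br higher.
Note the exception: Sb has a higher electron affinity than As, contrary to the simple trend — both are half-filled np³, but the pairing/repulsion penalty for the added electron shrinks as the p orbitals become larger and more diffuse down the group, and for Sb that outweighs the weaker nuclear attraction.
For reference (kJ/mol): As 78, Se 195, Br 325, Rb 47, Sb 103, Ba 14.
So from lowest to highest: Ba < Rb < As < Sb < Se < Br.

Ba < Rb < As < Sb < Se < Br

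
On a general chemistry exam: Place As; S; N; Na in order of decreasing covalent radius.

Atomic radius shrinks across a period as nuclear charge pulls the same shell inward, and grows down a group as new shells are added.
Neither a single period nor a single group — weigh both effects.
S > N: the two effects oppose for this pair; the down-group effect wins (103 vs 71 pm).
As > S: relative to S, both the across-period and down-group shifts push As's atomic radius up.
Na > As: period and group pull opposite ways; the across-period shift dominates (155 vs 121 pm).
Approximate values (pm): N 71, Na 155, S 103, As 121.
So from largest to smallest: Na > As > S > N.

Na > As > S > N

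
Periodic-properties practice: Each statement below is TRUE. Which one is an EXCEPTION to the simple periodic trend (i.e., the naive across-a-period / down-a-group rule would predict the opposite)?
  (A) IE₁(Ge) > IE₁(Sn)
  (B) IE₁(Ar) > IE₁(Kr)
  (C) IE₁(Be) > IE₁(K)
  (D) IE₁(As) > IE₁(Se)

(D)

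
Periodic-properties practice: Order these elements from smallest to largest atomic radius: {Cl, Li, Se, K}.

Cl < Se < Li < K

Li is in period 2, group 1; Cl is in period 3, group 17; K is in period 4, group 1; Se is in period 4, group 16.
Across a period the added protons contract the valence shell; down a group each new principal shell makes the atom larger.
Here both period and group differ, so the two effects have to be weighed against each other.
Se > Cl: relative to Cl, both the across-period and down-group shifts push Se's atomic radius up.
Li > Se: period and group pull opposite ways; the across-period shift dominates (133 vs 116 pm).
K > Li: they share group 1; the group trend gives K the larger value.
Approximate values (pm): Li 133, Cl 99, K 196, Se 116.
So from smallest to largest: Cl < Se < Li < K.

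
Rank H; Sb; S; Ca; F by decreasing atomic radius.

Atomic radius shrinks across a period as nuclear charge pulls the same shell inward, and grows down a group as new shells are added.
Neither a single period nor a single group — weigh both effects.
F > H: period and group pull opposite ways; the down-group shift dominates (64 vs 32 pm).
S > F: relative to F, both the across-period and down-group shifts push S's atomic radius up.
Sb > S: relative to S, both the across-period and down-group shifts push Sb's atomic radius up.
Ca > Sb: period and group pull opposite ways; the across-period shift dominates (171 vs 140 pm).
Approximate values (pm): H 32, F 64, S 103, Ca 171, Sb 140.
So from largest to smallest: Ca > Sb > S > F > H.

Ca, Sb, S, F, H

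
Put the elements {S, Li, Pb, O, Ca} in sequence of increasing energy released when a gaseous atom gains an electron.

Ca < Pb < Li < O < S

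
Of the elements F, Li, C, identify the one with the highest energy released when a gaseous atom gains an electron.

F

Li is in period 2, group 1; C is in period 2, group 14; F is in period 2, group 17.
EA tends to increase across a period and decrease down a group, though the pattern is less regular than for IE or radius.
All lie in period 2, so electron affinity increases left to right.
The highest energy released when a gaseous atom gains an electron among these belongs to F.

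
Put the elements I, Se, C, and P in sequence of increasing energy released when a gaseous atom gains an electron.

P < C < Se < I

C is in period 2, group 14; P is in period 3, group 15; Se is in period 4, group 16; I is in period 5, group 17.
EA tends to increase across a period and decrease down a group, though the pattern is less regular than for IE or radius.
These sit on a diagonal, where the across-period and down-group effects partly cancel.
C > P: the two effects oppose for this pair; the down-group effect wins (122 vs 72 kJ/mol).
Se > C: period and group pull opposite ways; the across-period shift dominates (195 vs 122 kJ/mol).
I > Se: the two effects oppose for this pair; the across-period effect wins (295 vs 195 kJ/mol).
Approximate values (kJ/mol): C 122, P 72, Se 195, I 295.
So from lowest to highest: P < C < Se < I.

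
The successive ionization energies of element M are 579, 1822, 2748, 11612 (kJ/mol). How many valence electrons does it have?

3

Look for the largest jump between consecutive ionization energies: IE4/IE3 ≈ 4.2, far larger than any earlier ratio.
That jump marks the point where a core electron is being removed. So the atom has 3 valence electrons.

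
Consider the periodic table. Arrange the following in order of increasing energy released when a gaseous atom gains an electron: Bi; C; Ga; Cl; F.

C is in period 2, group 14; F is in period 2, group 17; Cl is in period 3, group 17; Ga is in period 4, group 13; Bi is in period 6, group 15.
EA tends to increase across a period and decrease down a group, though the pattern is less regular than for IE or radius.
These span different periods and groups, so the two trends combine.
Bi > Ga: period and group pull opposite ways; the across-period shift dominates (91 vs 29 kJ/mol).
C > Bi: period and group pull opposite ways; the down-group shift dominates (122 vs 91 kJ/mol).
F > C: F lies to the right of C in period 2, so the across-period effect alone puts F higher.
Cl > F: this pair runs against the simple trend — see the exception note.
Note the exception: Cl has a higher electron affinity than F, contrary to the simple trend — F's small 2p subshell makes the incoming electron feel strong e⁻–e⁻ repulsion, so Cl actually releases more energy on gaining an electron.
Approximate values (kJ/mol): C 122, F 328, Cl 349, Ga 29, Bi 91.
So from lowest to highest: Ga < Bi < C < F < Cl.

Ga, Bi, C, F, Cl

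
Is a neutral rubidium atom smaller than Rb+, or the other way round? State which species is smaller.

Forming Rb+ removes 1 electron from Rb. Fewer electrons for the same nuclear charge means less shielding and a higher Z_eff on the remaining electrons, and for main-group metals the entire outer shell is lost.
A cation is smaller than its parent atom: Rb+ < Rb.

Rb+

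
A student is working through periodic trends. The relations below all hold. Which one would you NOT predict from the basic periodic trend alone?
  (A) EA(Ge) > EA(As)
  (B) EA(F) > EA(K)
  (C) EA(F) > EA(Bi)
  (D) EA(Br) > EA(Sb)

(A)

The general trend: electron affinity increases across a period and decreases down a group.
(A) Ge (period 4, group 14) vs As (period 4, group 15): the stated order contradicts the simple trend.
(B) F (period 2, group 17) vs K (period 4, group 1): the stated order agrees with the simple trend.
(C) F (period 2, group 17) vs Bi (period 6, group 15): the stated order agrees with the simple trend.
(D) Br (period 4, group 17) vs Sb (period 5, group 15): the stated order agrees with the simple trend.
The exception is (A): adding an electron to As's half-filled 4p³ is unfavourable, so Ge (4p²) has the more exothermic EA.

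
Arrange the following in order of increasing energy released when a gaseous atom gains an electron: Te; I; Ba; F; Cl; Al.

F is in period 2, group 17; Al is in period 3, group 13; Cl is in period 3, group 17; Te is in period 5, group 16; I is in period 5, group 17; Ba is in period 6, group 2.
Adding an electron releases more energy for atoms nearer the top right (short of the noble gases).
Here both period and group differ, so the two effects have to be weighed against each other.
Al > Ba: relative to Ba, both the across-period and down-group shifts push Al's electron affinity up.
Te > Al: the two effects oppose for this pair; the across-period effect wins (190 vs 42 kJ/mol).
I > Te: I lies to the right of Te in period 5, so the across-period effect alone puts I higher.
F > I: they share group 17; the group trend gives F the larger value.
Cl > F: this pair runs against the simple trend — see the exception note.
Note the exception: Cl has a higher electron affinity than F, contrary to the simple trend — F's small 2p subshell makes the incoming electron feel strong e⁻–e⁻ repulsion, so Cl actually releases more energy on gaining an electron.
Approximate values (kJ/mol): F 328, Al 42, Cl 349, Te 190, I 295, Ba 14.
So from lowest to highest: Ba < Al < Te < I < F < Cl.

Ba < Al < Te < I < F < Cl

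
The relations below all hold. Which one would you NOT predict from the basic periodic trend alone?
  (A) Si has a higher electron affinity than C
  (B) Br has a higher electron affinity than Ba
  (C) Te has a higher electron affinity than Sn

(A)

The general trend: electron affinity increases across a period and decreases down a group.
(A) Si (period 3, group 14) vs C (period 2, group 14): the stated order contradicts the simple trend.
(B) Br (period 4, group 17) vs Ba (period 6, group 2): the stated order agrees with the simple trend.
(C) Te (period 5, group 16) vs Sn (period 5, group 14): the stated order agrees with the simple trend.
The exception is (A): Si's larger, more diffuse 3p orbitals accept an added electron slightly more readily than C's compact 2p.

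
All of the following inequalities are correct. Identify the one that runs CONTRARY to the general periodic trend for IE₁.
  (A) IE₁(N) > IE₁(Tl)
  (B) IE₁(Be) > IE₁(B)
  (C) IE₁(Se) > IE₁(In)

The general trend: IE₁ increases across a period and decreases down a group.
(A) N (period 2, group 15) vs Tl (period 6, group 13): the stated order agrees with the simple trend.
(B) Be (period 2, group 2) vs B (period 2, group 13): the stated order contradicts the simple trend.
(C) Se (period 4, group 16) vs In (period 5, group 13): the stated order agrees with the simple trend.
The exception is (B): removing B's lone 2p electron is easier than breaking Be's filled 2s².

(B)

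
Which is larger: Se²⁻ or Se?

Se²⁻

Forming Se²⁻ adds 2 electrons to Se. More electron–electron repulsion in the same shell, with unchanged nuclear charge, lets the cloud expand.
An anion is larger than its parent atom: Se²⁻ > Se.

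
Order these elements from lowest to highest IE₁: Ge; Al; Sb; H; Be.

Al, Ge, Sb, Be, H

Removing the outermost electron gets harder across a period and easier down a group.
A diagonal step moves right (one effect) and down (the opposite effect) at once.
Ge > Al: the two effects oppose for this pair; the across-period effect wins (762 vs 578 kJ/mol).
Sb > Ge: period and group pull opposite ways; the across-period shift dominates (831 vs 762 kJ/mol).
Be > Sb: the two effects oppose for this pair; the down-group effect wins (900 vs 831 kJ/mol).
H > Be: period and group pull opposite ways; the down-group shift dominates (1312 vs 900 kJ/mol).
Approximate values (kJ/mol): H 1312, Be 900, Al 578, Ge 762, Sb 831.
So from lowest to highest: Al < Ge < Sb < Be < H.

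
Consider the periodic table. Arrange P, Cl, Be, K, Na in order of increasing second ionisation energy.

Be < P < Cl < K < Na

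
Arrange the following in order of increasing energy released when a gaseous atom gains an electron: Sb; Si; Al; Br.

Al < Sb < Si < Br

Al is in period 3, group 13; Si is in period 3, group 14; Br is in period 4, group 17; Sb is in period 5, group 15.
EA tends to increase across a period and decrease down a group, though the pattern is less regular than for IE or radius.
These span different periods and groups, so the two trends combine.
Sb > Al: period and group pull opposite ways; the across-period shift dominates (103 vs 42 kJ/mol).
Si > Sb: the two effects oppose for this pair; the down-group effect wins (134 vs 103 kJ/mol).
Br > Si: period and group pull opposite ways; the across-period shift dominates (325 vs 134 kJ/mol).
Approximate values (kJ/mol): Al 42, Si 134, Br 325, Sb 103.
So from lowest to highest: Al < Sb < Si < Br.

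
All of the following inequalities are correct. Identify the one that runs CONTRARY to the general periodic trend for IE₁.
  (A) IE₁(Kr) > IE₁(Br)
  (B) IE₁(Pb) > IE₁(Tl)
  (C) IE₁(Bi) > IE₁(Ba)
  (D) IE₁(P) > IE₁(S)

(D)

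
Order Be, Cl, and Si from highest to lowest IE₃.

The third ionization energy removes an electron from the +2 ion. For each element: Be²⁺ is the bare [He] core; Cl²⁺ still has 5 valence electrons; Si²⁺ still has 2 valence electrons.
Core electrons are held far more tightly than valence electrons, so Be tops the IE_3 order.
Valence configurations: Cl²⁺ [Ne]3s²3p³, Si²⁺ [Ne]3s².
Approximate IE_3 values (kJ/mol): Be 14849, Cl 3822, Si 3232.
Putting it together, IE_3: Si < Cl < Be.

Be > Cl > Si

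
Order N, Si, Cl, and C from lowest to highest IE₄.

IE_4 is the cost of taking one more electron from the +3 cation: N³⁺ still has 2 valence electrons; Si³⁺ still has 1 valence electron; Cl³⁺ still has 4 valence electrons; C³⁺ still has 1 valence electron.
All are still removing valence electrons, so compare the +3 ions as you would atoms: IE_4 generally rises across a period (higher Z_eff) and falls down a group (larger shell), subject to the usual subshell exceptions.
Valence configurations: N³⁺ [He]2s², Si³⁺ [Ne]3s¹, Cl³⁺ [Ne]3s²3p², C³⁺ [He]2s¹.
Approximate IE_4 values (kJ/mol): N 7475, Si 4356, Cl 5159, C 6223.
So the fourth ionization energies run Si < Cl < C < N.

Si, Cl, C, N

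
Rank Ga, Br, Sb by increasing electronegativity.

Ga is in period 4, group 13; Br is in period 4, group 17; Sb is in period 5, group 15.
EN rises left→right (higher Z_eff, smaller atoms) and falls top→bottom (larger, more shielded atoms).
Here both period and group differ, so the two effects have to be weighed against each other.
Sb > Ga: period and group pull opposite ways; the across-period shift dominates (2.05 vs 1.81).
Br > Sb: relative to Sb, both the across-period and down-group shifts push Br's electronegativity up.
Tabulated electronegativity (Pauling): Ga 1.81, Br 2.96, Sb 2.05.
So from lowest to highest: Ga < Sb < Br.

Ga < Sb < Br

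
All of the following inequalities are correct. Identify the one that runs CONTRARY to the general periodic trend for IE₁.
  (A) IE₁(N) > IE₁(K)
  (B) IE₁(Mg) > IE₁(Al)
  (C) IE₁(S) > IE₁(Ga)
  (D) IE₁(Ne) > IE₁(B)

The general trend: IE₁ increases across a period and decreases down a group.
(A) N (period 2, group 15) vs K (period 4, group 1): the stated order agrees with the simple trend.
(B) Mg (period 3, group 2) vs Al (period 3, group 13): the stated order contradicts the simple trend.
(C) S (period 3, group 16) vs Ga (period 4, group 13): the stated order agrees with the simple trend.
(D) Ne (period 2, group 18) vs B (period 2, group 13): the stated order agrees with the simple trend.
The exception is (B): Al's single 3p electron is easier to remove than one from Mg's filled 3s².

(B)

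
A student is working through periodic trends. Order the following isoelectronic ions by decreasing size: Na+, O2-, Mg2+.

O2- > Na+ > Mg2+

All of these have 10 electrons, so size is governed by nuclear charge alone: the more protons, the stronger the pull on the same electron cloud, and the smaller the ion.
Nuclear charges: Mg2+ (Z=12), Na+ (Z=11), O2- (Z=8).
Largest to smallest: O2- > Na+ > Mg2+.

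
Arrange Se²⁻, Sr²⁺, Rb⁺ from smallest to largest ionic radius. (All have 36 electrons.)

Sr²⁺ < Rb⁺ < Se²⁻

All of these have 36 electrons, so size is governed by nuclear charge alone: the more protons, the stronger the pull on the same electron cloud, and the smaller the ion.
Nuclear charges: Sr²⁺ (Z=38), Rb⁺ (Z=37), Se²⁻ (Z=34).
Smallest to largest: Sr²⁺ < Rb⁺ < Se²⁻.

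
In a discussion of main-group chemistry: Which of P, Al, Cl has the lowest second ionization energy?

Al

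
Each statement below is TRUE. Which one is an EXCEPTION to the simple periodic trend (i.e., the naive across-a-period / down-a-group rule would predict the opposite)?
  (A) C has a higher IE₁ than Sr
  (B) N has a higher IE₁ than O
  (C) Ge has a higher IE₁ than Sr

(B)

The general trend: IE₁ increases across a period and decreases down a group.
(A) C (period 2, group 14) vs Sr (period 5, group 2): the stated order agrees with the simple trend.
(B) N (period 2, group 15) vs O (period 2, group 16): the stated order contradicts the simple trend.
(C) Ge (period 4, group 14) vs Sr (period 5, group 2): the stated order agrees with the simple trend.
The exception is (B): pairing an electron in O's 2p⁴ costs repulsion energy, so O ionizes more easily than half-filled N (2p³).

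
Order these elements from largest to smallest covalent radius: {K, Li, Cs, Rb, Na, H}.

Cs > Rb > K > Na > Li > H

H is in period 1, group 1; Li is in period 2, group 1; Na is in period 3, group 1; K is in period 4, group 1; Rb is in period 5, group 1; Cs is in period 6, group 1.
Across a period the added protons contract the valence shell; down a group each new principal shell makes the atom larger.
All are in group 1, so atomic radius increases down the group.
So from largest to smallest: Cs > Rb > K > Na > Li > H.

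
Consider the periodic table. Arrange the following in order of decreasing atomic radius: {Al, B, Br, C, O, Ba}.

B is in period 2, group 13; C is in period 2, group 14; O is in period 2, group 16; Al is in period 3, group 13; Br is in period 4, group 17; Ba is in period 6, group 2.
Across a period the added protons contract the valence shell; down a group each new principal shell makes the atom larger.
These span different periods and groups, so the two trends combine.
C > O: both are in period 2; the period trend gives C the larger value.
B > C: B lies to the left of C in period 2, so the across-period effect alone puts B larger.
Br > B: the two effects oppose for this pair; the down-group effect wins (114 vs 85 pm).
Al > Br: period and group pull opposite ways; the across-period shift dominates (126 vs 114 pm).
Ba > Al: both effects reinforce here, so Ba is clearly the larger of the two.
Tabulated atomic radius (pm): B 85, C 75, O 63, Al 126, Br 114, Ba 196.
So from largest to smallest: Ba > Al > Br > B > C > O.

Ba > Al > Br > B > C > O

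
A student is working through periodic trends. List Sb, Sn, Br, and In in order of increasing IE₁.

Br is in period 4, group 17; In is in period 5, group 13; Sn is in period 5, group 14; Sb is in period 5, group 15.
Removing the outermost electron gets harder across a period and easier down a group.
Neither a single period nor a single group — weigh both effects.
Sn > In: Sn lies to the right of In in period 5, so the across-period effect alone puts Sn higher.
Sb > Sn: Sb lies to the right of Sn in period 5, so the across-period effect alone puts Sb higher.
Br > Sb: both effects reinforce here, so Br is clearly the higher of the two.
Approximate values (kJ/mol): Br 1140, In 558, Sn 709, Sb 831.
So from lowest to highest: In < Sn < Sb < Br.

In < Sn < Sb < Br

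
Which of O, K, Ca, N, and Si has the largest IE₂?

O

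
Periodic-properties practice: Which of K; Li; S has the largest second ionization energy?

Li

The second ionization energy removes an electron from the +1 ion. For each element: K⁺ is the bare [Ar] core; Li⁺ is the bare [He] core; S⁺ still has 5 valence electrons.
Pulling an electron out of a noble-gas core costs far more than removing a remaining valence electron, so K and Li sit at the high end of IE_2.
Approximate IE_2 values (kJ/mol): K 3052, Li 7298, S 2252.
Putting it together, IE_2: S < K < Li.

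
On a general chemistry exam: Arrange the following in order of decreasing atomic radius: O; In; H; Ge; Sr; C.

Sr, In, Ge, C, O, H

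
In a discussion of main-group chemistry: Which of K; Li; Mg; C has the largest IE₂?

After 1 electron has been removed, what remains? K⁺ is the bare [Ar] core; Li⁺ is the bare [He] core; Mg⁺ still has 1 valence electron; C⁺ still has 3 valence electrons.
Core electrons are held far more tightly than valence electrons, so K and Li top the IE_2 order.
Valence configurations: Mg⁺ [Ne]3s¹, C⁺ [He]2s²2p¹.
The numbers (kJ/mol): K 3052, Li 7298, Mg 1451, C 2353.
Putting it together, IE_2: Mg < C < K < Li.

Li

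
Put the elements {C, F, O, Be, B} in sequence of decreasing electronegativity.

F > O > C > B > Be

Be is in period 2, group 2; B is in period 2, group 13; C is in period 2, group 14; O is in period 2, group 16; F is in period 2, group 17.
EN rises left→right (higher Z_eff, smaller atoms) and falls top→bottom (larger, more shielded atoms).
All lie in period 2, so electronegativity increases left to right.
So from highest to lowest: F > O > C > B > Be.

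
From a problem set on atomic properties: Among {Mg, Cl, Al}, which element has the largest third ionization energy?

IE_3 is the cost of taking one more electron from the +2 cation: Mg²⁺ is the bare [Ne] core; Cl²⁺ still has 5 valence electrons; Al²⁺ still has 1 valence electron.
Core electrons are held far more tightly than valence electrons, so Mg tops the IE_3 order.
Valence configurations: Cl²⁺ [Ne]3s²3p³, Al²⁺ [Ne]3s¹.
The numbers (kJ/mol): Mg 7733, Cl 3822, Al 2745.
Putting it together, IE_3: Al < Cl < Mg.

Mg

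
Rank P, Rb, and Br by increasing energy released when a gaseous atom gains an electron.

P is in period 3, group 15; Br is in period 4, group 17; Rb is in period 5, group 1.
Electron affinity generally becomes more exothermic across a period toward the halogens and less exothermic down a group.
Neither a single period nor a single group — weigh both effects.
P > Rb: relative to Rb, both the across-period and down-group shifts push P's electron affinity up.
Br > P: the two effects oppose for this pair; the across-period effect wins (325 vs 72 kJ/mol).
Approximate values (kJ/mol): P 72, Br 325, Rb 47.
So from lowest to highest: Rb < P < Br.

Rb < P < Br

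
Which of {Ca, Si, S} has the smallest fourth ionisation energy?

After 3 electrons have been removed, what remains? Ca³⁺ is already 1 electron into the core; Si³⁺ still has 1 valence electron; S³⁺ still has 3 valence electrons.
Breaking into a closed-shell core is much more expensive than removing a leftover valence electron — Ca has the largest IE_4 here.
Valence configurations: Si³⁺ [Ne]3s¹, S³⁺ [Ne]3s²3p¹.
The numbers (kJ/mol): Ca 6491, Si 4356, S 4556.
Putting it together, IE_4: Si < S < Ca.

Si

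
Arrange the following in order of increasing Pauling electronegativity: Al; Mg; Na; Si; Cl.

Na < Mg < Al < Si < Cl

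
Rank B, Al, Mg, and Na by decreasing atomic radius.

Na > Mg > Al > B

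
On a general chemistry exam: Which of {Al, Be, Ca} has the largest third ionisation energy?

Be

Consider each +2 ion: Al²⁺ still has 1 valence electron; Be²⁺ is the bare [He] core; Ca²⁺ is the bare [Ar] core.
Pulling an electron out of a noble-gas core costs far more than removing a remaining valence electron, so Ca and Be sit at the high end of IE_3.
Tabulated IE_3 (kJ/mol): Al 2745, Be 14849, Ca 4912.
Hence IE_3: Al < Ca < Be.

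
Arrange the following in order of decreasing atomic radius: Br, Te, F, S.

Te > Br > S > F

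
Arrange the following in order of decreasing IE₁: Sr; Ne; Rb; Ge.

Ne is in period 2, group 18; Ge is in period 4, group 14; Rb is in period 5, group 1; Sr is in period 5, group 2.
First ionization energy rises across a period (greater Z_eff holds electrons more tightly) and falls down a group (valence electrons are farther from the nucleus).
These span different periods and groups, so the two trends combine.
Sr > Rb: Sr lies to the right of Rb in period 5, so the across-period effect alone puts Sr higher.
Ge > Sr: relative to Sr, both the across-period and down-group shifts push Ge's first ionization energy up.
Ne > Ge: relative to Ge, both the across-period and down-group shifts push Ne's first ionization energy up.
Tabulated first ionization energy (kJ/mol): Ne 2081, Ge 762, Rb 403, Sr 550.
So from highest to lowest: Ne > Ge > Sr > Rb.

Ne > Ge > Sr > Rb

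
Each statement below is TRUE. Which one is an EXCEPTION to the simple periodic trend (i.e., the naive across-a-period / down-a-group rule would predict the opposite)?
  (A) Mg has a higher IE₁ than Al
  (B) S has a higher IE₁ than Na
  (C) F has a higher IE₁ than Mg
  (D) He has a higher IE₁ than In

(A)

The general trend: IE₁ increases across a period and decreases down a group.
(A) Mg (period 3, group 2) vs Al (period 3, group 13): the stated order contradicts the simple trend.
(B) S (period 3, group 16) vs Na (period 3, group 1): the stated order agrees with the simple trend.
(C) F (period 2, group 17) vs Mg (period 3, group 2): the stated order agrees with the simple trend.
(D) He (period 1, group 18) vs In (period 5, group 13): the stated order agrees with the simple trend.
The exception is (A): Al's single 3p electron is easier to remove than one from Mg's filled 3s².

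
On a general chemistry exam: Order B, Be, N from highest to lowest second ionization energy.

N > B > Be

Consider each +1 ion: B⁺ still has 2 valence electrons; Be⁺ still has 1 valence electron; N⁺ still has 4 valence electrons.
All are still removing valence electrons, so compare the +1 ions as you would atoms: IE_2 generally rises across a period (higher Z_eff) and falls down a group (larger shell), subject to the usual subshell exceptions.
Valence configurations: B⁺ [He]2s², Be⁺ [He]2s¹, N⁺ [He]2s²2p².
Approximate IE_2 values (kJ/mol): B 2427, Be 1757, N 2856.
Putting it together, IE_2: Be < B < N.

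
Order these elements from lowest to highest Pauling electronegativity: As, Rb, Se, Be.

Rb < Be < As < Se

Be is in period 2, group 2; As is in period 4, group 15; Se is in period 4, group 16; Rb is in period 5, group 1.
EN rises left→right (higher Z_eff, smaller atoms) and falls top→bottom (larger, more shielded atoms).
These span different periods and groups, so the two trends combine.
Be > Rb: relative to Rb, both the across-period and down-group shifts push Be's electronegativity up.
As > Be: the two effects oppose for this pair; the across-period effect wins (2.18 vs 1.57).
Se > As: both are in period 4; the period trend gives Se the larger value.
Tabulated electronegativity (Pauling): Be 1.57, As 2.18, Se 2.55, Rb 0.82.
So from lowest to highest: Rb < Be < As < Se.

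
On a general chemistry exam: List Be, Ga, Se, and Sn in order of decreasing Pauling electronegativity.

Atoms toward the upper right of the periodic table pull bonding electrons most strongly.
These span different periods and groups, so the two trends combine.
Ga > Be: period and group pull opposite ways; the across-period shift dominates (1.81 vs 1.57).
Sn > Ga: period and group pull opposite ways; the across-period shift dominates (1.96 vs 1.81).
Se > Sn: relative to Sn, both the across-period and down-group shifts push Se's electronegativity up.
Approximate values (Pauling): Be 1.57, Ga 1.81, Se 2.55, Sn 1.96.
So from highest to lowest: Se > Sn > Ga > Be.

Se > Sn > Ga > Be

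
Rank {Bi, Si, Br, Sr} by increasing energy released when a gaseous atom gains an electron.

Sr < Bi < Si < Br

Si is in period 3, group 14; Br is in period 4, group 17; Sr is in period 5, group 2; Bi is in period 6, group 15.
Electron affinity generally becomes more exothermic across a period toward the halogens and less exothermic down a group.
Here both period and group differ, so the two effects have to be weighed against each other.
Bi > Sr: the two effects oppose for this pair; the across-period effect wins (91 vs 5 kJ/mol).
Si > Bi: the two effects oppose for this pair; the down-group effect wins (134 vs 91 kJ/mol).
Br > Si: period and group pull opposite ways; the across-period shift dominates (325 vs 134 kJ/mol).
For reference (kJ/mol): Si 134, Br 325, Sr 5, Bi 91.
So from lowest to highest: Sr < Bi < Si < Br.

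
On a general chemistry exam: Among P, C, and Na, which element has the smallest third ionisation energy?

P

The third ionization energy removes an electron from the +2 ion. For each element: P²⁺ still has 3 valence electrons; C²⁺ still has 2 valence electrons; Na²⁺ is already 1 electron into the core.
Breaking into a closed-shell core is much more expensive than removing a leftover valence electron — Na has the largest IE_3 here.
Valence configurations: P²⁺ [Ne]3s²3p¹, C²⁺ [He]2s².
Approximate IE_3 values (kJ/mol): P 2914, C 4620, Na 6910.
Hence IE_3: P < C < Na.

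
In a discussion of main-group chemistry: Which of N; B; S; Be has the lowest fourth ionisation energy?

S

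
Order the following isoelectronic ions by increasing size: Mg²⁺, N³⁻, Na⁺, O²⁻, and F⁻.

Mg²⁺ < Na⁺ < F⁻ < O²⁻ < N³⁻

All of these have 10 electrons, so size is governed by nuclear charge alone: the more protons, the stronger the pull on the same electron cloud, and the smaller the ion.
Nuclear charges: Mg²⁺ (Z=12), Na⁺ (Z=11), F⁻ (Z=9), O²⁻ (Z=8), N³⁻ (Z=7).
Smallest to largest: Mg²⁺ < Na⁺ < F⁻ < O²⁻ < N³⁻.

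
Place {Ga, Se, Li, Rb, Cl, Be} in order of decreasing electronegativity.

Atoms toward the upper right of the periodic table pull bonding electrons most strongly.
Neither a single period nor a single group — weigh both effects.
Li > Rb: they share group 1; the group trend gives Li the larger value.
Be > Li: both are in period 2; the period trend gives Be the larger value.
Ga > Be: period and group pull opposite ways; the across-period shift dominates (1.81 vs 1.57).
Se > Ga: both are in period 4; the period trend gives Se the larger value.
Cl > Se: both effects reinforce here, so Cl is clearly the higher of the two.
Approximate values (Pauling): Li 0.98, Be 1.57, Cl 3.16, Ga 1.81, Se 2.55, Rb 0.82.
So from highest to lowest: Cl > Se > Ga > Be > Li > Rb.

Cl > Se > Ga > Be > Li > Rb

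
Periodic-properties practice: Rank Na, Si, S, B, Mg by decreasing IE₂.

Na > B > S > Si > Mg

IE_2 is the cost of taking one more electron from the +1 cation: Na⁺ is the bare [Ne] core; Si⁺ still has 3 valence electrons; S⁺ still has 5 valence electrons; B⁺ still has 2 valence electrons; Mg⁺ still has 1 valence electron.
Core electrons are held far more tightly than valence electrons, so Na tops the IE_2 order.
Valence configurations: Si⁺ [Ne]3s²3p¹, S⁺ [Ne]3s²3p³, B⁺ [He]2s², Mg⁺ [Ne]3s¹.
Tabulated IE_2 (kJ/mol): Na 4562, Si 1577, S 2252, B 2427, Mg 1451.
Hence IE_2: Mg < Si < S < B < Na.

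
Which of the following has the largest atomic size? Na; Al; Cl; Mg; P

Na

Na is in period 3, group 1; Mg is in period 3, group 2; Al is in period 3, group 13; P is in period 3, group 15; Cl is in period 3, group 17.
Atomic radius shrinks across a period as nuclear charge pulls the same shell inward, and grows down a group as new shells are added.
All lie in period 3, so atomic radius increases right to left.
The largest atomic size among these belongs to Na.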